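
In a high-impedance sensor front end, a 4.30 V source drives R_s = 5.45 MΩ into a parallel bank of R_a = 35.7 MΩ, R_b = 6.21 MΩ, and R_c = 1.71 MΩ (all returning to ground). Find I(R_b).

Parallel bank: R_p = 1/(1/35.7 + 1/6.21 + 1/1.71) = 1.292 MΩ.
V_A by voltage divider: V_A = 4.30 × 1.292/(5.45 + 1.292) = 0.8242 V.
I(R_b) = V_A / R_b = 0.8242/6.21 = 0.1327 µA.

I ≈ 0.133 µA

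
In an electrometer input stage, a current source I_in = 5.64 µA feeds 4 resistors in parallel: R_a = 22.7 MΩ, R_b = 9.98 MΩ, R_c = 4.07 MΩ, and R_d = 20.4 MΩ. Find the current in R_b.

ΣG = 1/22.7 + 1/9.98 + 1/4.07 + 1/20.4 = 0.4390.
By the current-divider rule, I = I_in · G_k/ΣG = 5.64 × 0.2283 = 1.287 µA.

I ≈ 1.29 µA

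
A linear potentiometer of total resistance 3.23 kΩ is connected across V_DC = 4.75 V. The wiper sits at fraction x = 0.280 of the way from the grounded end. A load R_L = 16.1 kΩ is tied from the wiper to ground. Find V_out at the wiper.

V_out ≈ 1.28 V

Split the track: R_lower = x·R_p = 0.9044 kΩ, R_upper = (1−x)·R_p = 2.326 kΩ.
R_L loads the lower segment: effective lower R = 0.8563 kΩ.
Loaded-divider output: V_out = 4.75 × 0.2691 = 1.278 V.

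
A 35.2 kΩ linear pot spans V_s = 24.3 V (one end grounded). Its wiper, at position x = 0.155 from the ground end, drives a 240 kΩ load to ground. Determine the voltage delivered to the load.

Split the track: R_lower = x·R_p = 5.456 kΩ, R_upper = (1−x)·R_p = 29.74 kΩ.
(x·R_p) ‖ R_L = 5.335 kΩ.
Then V_out = V_s · 5.335/(29.74 + 5.335) = 3.696 V.

V_out ≈ 3.70 V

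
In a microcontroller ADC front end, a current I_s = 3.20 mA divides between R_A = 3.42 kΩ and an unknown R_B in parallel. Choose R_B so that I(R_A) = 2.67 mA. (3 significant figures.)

Two-branch current divider: I_A = I_s · R_B/(R_A + R_B).
With f = 0.8344, R_B = R_A · f/(1−f) = 3.42 × 5.038 = 17.23 kΩ.

R_B ≈ 17.2 kΩ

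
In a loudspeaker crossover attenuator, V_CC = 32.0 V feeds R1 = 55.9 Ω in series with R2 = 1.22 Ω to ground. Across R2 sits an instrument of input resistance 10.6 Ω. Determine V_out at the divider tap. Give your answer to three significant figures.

First combine the lower leg with the load: R2 ‖ R_L = 1.094 Ω.
Now apply the divider: V_out = 32.0 × 0.01920 = 0.6143 V.
(Unloaded it would be 0.683 V; the load pulls it down.)

V_out ≈ 0.614 V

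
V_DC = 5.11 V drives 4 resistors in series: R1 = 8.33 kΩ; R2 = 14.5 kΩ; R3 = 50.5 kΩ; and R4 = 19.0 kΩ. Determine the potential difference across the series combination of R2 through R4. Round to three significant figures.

Total series resistance ΣR = 8.33 + 14.5 + 50.5 + 19.0 = 92.33 kΩ.
R_{R2..R4} = 14.5 + 50.5 + 19.0 = 84.00 kΩ.
V = V_DC · R/ΣR = 5.11 × 0.9098 = 4.649 V.

V ≈ 4.65 V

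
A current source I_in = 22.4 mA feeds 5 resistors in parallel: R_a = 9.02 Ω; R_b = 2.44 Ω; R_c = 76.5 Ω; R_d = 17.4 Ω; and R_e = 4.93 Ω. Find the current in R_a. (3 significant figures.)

I ≈ 3.13 mA

Conductances: ΣG = 1/9.02 + 1/2.44 + 1/76.5 + 1/17.4 + 1/4.93 = 0.7941 (1/Ω).
R_a takes the fraction G_k/ΣG = 0.1109/0.7941 = 0.1396, so I = 22.4 × 0.1396 = 3.127 mA.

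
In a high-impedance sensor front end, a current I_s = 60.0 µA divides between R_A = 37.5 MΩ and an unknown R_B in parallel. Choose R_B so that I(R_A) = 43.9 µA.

R_B ≈ 102 MΩ

The fraction through R_A equals R_B/(R_A+R_B).
43.9/60.0 = R_B/(R_A + R_B) → R_B = R_A · (0.7317)/(1 − 0.7317) = 37.5 × 2.727 = 102.3 MΩ.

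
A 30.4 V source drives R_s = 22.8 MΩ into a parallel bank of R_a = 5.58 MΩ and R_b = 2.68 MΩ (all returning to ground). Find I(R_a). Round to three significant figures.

Combine the parallel branches: R_p = (1/5.58 + 1/2.68)⁻¹ = 1.810 MΩ.
V_A = 30.4 × 1.810/24.61 = 2.236 V.
I(R_a) = V_A / R_a = 2.236/5.58 = 0.4008 µA.

I ≈ 0.401 µA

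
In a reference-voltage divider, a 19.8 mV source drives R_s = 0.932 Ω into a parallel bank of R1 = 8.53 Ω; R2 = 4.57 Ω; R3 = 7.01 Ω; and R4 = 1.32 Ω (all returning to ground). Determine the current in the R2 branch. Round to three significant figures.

Parallel bank: R_p = 1/(1/8.53 + 1/4.57 + 1/7.01 + 1/1.32) = 0.8089 Ω.
V_A = 19.8 × 0.8089/1.741 = 9.200 mV.
Branch current I = V_A/R2 = 9.200/4.57 = 2.013 mA.

I ≈ 2.01 mA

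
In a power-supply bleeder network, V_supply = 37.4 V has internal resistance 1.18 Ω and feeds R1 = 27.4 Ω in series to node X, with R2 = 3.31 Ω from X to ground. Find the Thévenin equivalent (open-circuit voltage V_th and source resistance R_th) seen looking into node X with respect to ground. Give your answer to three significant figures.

V_th ≈ 3.88 V, R_th ≈ 2.97 Ω

R1' = 1.18 + 27.4 = 28.58 Ω (source resistance + R1).
Open-circuit (no load on X): V_th = V_supply · R2/(R1' + R2) = 37.4 × 3.31/(28.58 + 3.31) = 3.882 V.
With V_supply suppressed (replaced by a short), R_th = R1' ‖ R2 = (28.58 × 3.31)/(28.58 + 3.31) = 2.966 Ω.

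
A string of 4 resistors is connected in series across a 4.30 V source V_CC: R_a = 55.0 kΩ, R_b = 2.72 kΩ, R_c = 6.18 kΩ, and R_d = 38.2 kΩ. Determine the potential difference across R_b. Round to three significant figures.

V ≈ 0.115 V

Series total: ΣR = 55.0 + 2.72 + 6.18 + 38.2 = 102.1 kΩ.
V = V_CC · R/ΣR = 4.30 × 0.02664 = 0.1146 V.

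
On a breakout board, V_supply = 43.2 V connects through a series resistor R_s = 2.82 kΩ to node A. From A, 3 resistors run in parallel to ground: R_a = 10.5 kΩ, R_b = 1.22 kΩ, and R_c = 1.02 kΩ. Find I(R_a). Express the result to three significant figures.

I ≈ 0.648 mA

Combine the parallel branches: R_p = (1/10.5 + 1/1.22 + 1/1.02)⁻¹ = 0.5276 kΩ.
V_A by voltage divider: V_A = 43.2 × 0.5276/(2.82 + 0.5276) = 6.809 V.
Branch current I = V_A/R_a = 6.809/10.5 = 0.6485 mA.
(Equivalently: I_total = 12.90 mA, then current-divider fraction G_k/ΣG = 0.05025.)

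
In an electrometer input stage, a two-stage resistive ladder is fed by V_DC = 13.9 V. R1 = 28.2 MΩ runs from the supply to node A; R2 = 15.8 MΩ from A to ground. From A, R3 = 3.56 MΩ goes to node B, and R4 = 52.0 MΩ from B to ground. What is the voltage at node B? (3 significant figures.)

V_B ≈ 3.95 V

Looking into the second stage from A: R3 + R4 = 55.56 MΩ appears in parallel with R2.
Effective lower resistance at A: R2 ‖ 55.56 = 12.30 MΩ.
So V_A = 13.9 × 0.3037 = 4.222 V.
Stage 2 is unloaded, so V_B = V_A · R4/(R3+R4) = 4.222 × 52.0/55.56 = 3.951 V.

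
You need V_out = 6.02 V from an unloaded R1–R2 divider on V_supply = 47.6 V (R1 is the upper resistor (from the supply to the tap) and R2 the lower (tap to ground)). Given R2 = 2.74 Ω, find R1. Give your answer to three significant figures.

R1 ≈ 18.9 Ω

Required fraction k = V_out/V_supply = 0.1265.
So R1 = R2 · (V_supply/V_out − 1) = 2.74 × (47.6/6.02 − 1) = 2.74 × 6.907 = 18.93 Ω.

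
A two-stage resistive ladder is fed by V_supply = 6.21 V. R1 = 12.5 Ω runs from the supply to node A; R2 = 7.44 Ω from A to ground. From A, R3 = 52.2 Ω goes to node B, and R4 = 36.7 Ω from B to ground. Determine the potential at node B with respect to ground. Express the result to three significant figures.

V_B ≈ 0.909 V

The second stage (R3 + R4 = 88.90 Ω) loads node A in parallel with R2.
R2 ‖ (R3+R4) = 6.865 Ω.
First divider: V_A = V_supply · 6.865/(12.5 + 6.865) = 2.202 V.
Stage 2 is unloaded, so V_B = V_A · R4/(R3+R4) = 2.202 × 36.7/88.90 = 0.9089 V.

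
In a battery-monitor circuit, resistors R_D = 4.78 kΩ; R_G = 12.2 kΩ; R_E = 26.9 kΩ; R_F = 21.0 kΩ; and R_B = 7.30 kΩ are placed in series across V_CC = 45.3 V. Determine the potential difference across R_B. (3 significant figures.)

V ≈ 4.58 V

ΣR = 4.78 + 12.2 + 26.9 + 21.0 + 7.30 = 72.18 kΩ.
V = V_CC · R/ΣR = 45.3 × 0.1011 = 4.581 V.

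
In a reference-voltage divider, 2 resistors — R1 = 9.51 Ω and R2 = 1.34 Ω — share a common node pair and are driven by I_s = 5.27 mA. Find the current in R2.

I ≈ 4.62 mA

With just two branches, the current splits inversely with resistance.
So I = 5.27 × 9.51/10.85 = 4.619 mA.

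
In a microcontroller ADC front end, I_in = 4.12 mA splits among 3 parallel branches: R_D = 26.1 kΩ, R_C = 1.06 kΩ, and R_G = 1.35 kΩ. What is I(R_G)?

Conductances: ΣG = 1/26.1 + 1/1.06 + 1/1.35 = 1.722 (1/kΩ).
By the current-divider rule, I = I_in · G_k/ΣG = 4.12 × 0.4301 = 1.772 mA.

I ≈ 1.77 mA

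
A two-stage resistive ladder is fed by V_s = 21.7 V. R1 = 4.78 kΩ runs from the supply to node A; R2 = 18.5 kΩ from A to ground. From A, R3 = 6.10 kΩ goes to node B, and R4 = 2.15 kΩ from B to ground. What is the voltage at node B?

V_B ≈ 3.08 V

Looking into the second stage from A: R3 + R4 = 8.250 kΩ appears in parallel with R2.
Effective lower resistance at A: R2 ‖ 8.250 = 5.706 kΩ.
First divider: V_A = V_s · 5.706/(4.78 + 5.706) = 11.81 V.
Then the unloaded second divider: V_B = V_A × R4/(R3+R4) = 11.81 × 0.2606 = 3.077 V.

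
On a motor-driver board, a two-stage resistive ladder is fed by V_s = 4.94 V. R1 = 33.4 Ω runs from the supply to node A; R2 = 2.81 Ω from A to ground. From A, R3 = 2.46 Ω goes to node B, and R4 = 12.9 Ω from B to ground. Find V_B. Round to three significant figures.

V_B ≈ 0.275 V

Looking into the second stage from A: R3 + R4 = 15.36 Ω appears in parallel with R2.
Effective lower resistance at A: R2 ‖ 15.36 = 2.375 Ω.
So V_A = 4.94 × 0.06640 = 0.3280 V.
Stage 2 is unloaded, so V_B = V_A · R4/(R3+R4) = 0.3280 × 12.9/15.36 = 0.2755 V.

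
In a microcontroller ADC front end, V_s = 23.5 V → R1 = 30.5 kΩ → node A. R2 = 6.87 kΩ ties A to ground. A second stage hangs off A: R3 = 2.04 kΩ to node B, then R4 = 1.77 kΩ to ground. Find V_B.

V_B ≈ 0.812 V

Looking into the second stage from A: R3 + R4 = 3.810 kΩ appears in parallel with R2.
Effective lower resistance at A: R2 ‖ 3.810 = 2.451 kΩ.
V_A = 23.5 × 2.451/(30.5 + 2.451) = 1.748 V.
Stage 2 is unloaded, so V_B = V_A · R4/(R3+R4) = 1.748 × 1.77/3.810 = 0.8120 V.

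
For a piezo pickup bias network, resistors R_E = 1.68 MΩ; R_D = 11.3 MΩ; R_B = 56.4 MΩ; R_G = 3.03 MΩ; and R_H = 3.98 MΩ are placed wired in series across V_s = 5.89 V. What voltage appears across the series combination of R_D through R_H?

Total series resistance ΣR = 1.68 + 11.3 + 56.4 + 3.03 + 3.98 = 76.39 MΩ.
R_{R_D..R_H} = 11.3 + 56.4 + 3.03 + 3.98 = 74.71 MΩ.
By the voltage-divider rule, V = 5.89 × 74.71/76.39 = 5.760 V.

V ≈ 5.76 V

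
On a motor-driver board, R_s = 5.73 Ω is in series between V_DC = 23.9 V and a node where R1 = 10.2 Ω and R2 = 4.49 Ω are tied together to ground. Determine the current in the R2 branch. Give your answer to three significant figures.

Parallel bank: R_p = 1/(1/10.2 + 1/4.49) = 3.118 Ω.
V_A by voltage divider: V_A = 23.9 × 3.118/(5.73 + 3.118) = 8.422 V.
I(R2) = V_A / R2 = 8.422/4.49 = 1.876 A.

I ≈ 1.88 A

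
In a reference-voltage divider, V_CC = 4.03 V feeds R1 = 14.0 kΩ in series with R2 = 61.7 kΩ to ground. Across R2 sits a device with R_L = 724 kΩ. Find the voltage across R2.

R2 ‖ R_L = (61.7 × 724)/(61.7 + 724) = 56.85 kΩ.
Now apply the divider: V_out = 4.03 × 0.8024 = 3.234 V.

V_out ≈ 3.23 V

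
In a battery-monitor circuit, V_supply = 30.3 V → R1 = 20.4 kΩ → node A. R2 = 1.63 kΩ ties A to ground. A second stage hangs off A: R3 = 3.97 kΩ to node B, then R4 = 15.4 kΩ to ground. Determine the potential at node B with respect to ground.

Node A sees R2 in parallel with the series input of stage 2, R3 + R4 = 19.37 kΩ.
Effective lower resistance at A: R2 ‖ 19.37 = 1.503 kΩ.
So V_A = 30.3 × 0.06864 = 2.080 V.
Then the unloaded second divider: V_B = V_A × R4/(R3+R4) = 2.080 × 0.7950 = 1.654 V.

V_B ≈ 1.65 V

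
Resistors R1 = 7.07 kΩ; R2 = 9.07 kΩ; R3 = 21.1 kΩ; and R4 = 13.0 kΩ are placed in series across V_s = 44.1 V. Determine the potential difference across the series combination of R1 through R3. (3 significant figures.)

Series total: ΣR = 7.07 + 9.07 + 21.1 + 13.0 = 50.24 kΩ.
R_{R1..R3} = 7.07 + 9.07 + 21.1 = 37.24 kΩ.
V = V_s · R/ΣR = 44.1 × 0.7412 = 32.69 V.

V ≈ 32.7 V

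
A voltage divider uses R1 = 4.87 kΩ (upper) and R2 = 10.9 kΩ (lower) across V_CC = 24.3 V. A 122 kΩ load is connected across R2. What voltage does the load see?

The load sits in parallel with R2, giving an effective lower resistance R2' = R2·R_L/(R2+R_L) = 10.01 kΩ.
Voltage divider with the loaded lower leg: V_out = 24.3 × 10.01/(4.87 + 10.01) = 24.3 × 0.6726 = 16.34 V.

V_out ≈ 16.3 V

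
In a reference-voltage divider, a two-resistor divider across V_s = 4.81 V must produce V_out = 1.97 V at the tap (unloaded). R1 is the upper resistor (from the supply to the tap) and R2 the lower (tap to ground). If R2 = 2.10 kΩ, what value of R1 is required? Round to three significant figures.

Required fraction k = V_out/V_s = 0.4096.
Rearranging, R1 = R2·(1−k)/k = 2.10 × 1.442 = 3.027 kΩ.

R1 ≈ 3.03 kΩ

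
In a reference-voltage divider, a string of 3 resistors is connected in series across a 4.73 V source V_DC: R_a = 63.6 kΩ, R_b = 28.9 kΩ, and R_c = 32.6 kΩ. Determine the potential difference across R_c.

Total series resistance ΣR = 63.6 + 28.9 + 32.6 = 125.1 kΩ.
Voltage divider: V = V_DC · (32.60 / 125.1) = 4.73 × 0.2606 = 1.233 V.

V ≈ 1.23 V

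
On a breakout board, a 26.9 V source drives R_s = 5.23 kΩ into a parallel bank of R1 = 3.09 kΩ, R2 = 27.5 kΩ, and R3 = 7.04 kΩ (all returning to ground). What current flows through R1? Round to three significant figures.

Equivalent of the parallel group: R_p = 1.992 kΩ.
V_A by voltage divider: V_A = 26.9 × 1.992/(5.23 + 1.992) = 7.419 V.
Branch current I = V_A/R1 = 7.419/3.09 = 2.401 mA.

I ≈ 2.40 mA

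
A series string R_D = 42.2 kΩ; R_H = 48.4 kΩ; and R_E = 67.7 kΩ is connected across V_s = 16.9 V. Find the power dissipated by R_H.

P ≈ 0.552 mW

The common current is I = 16.9/158.3 = 0.1068 mA.
P(R_H) = I²·R_H = (0.1068)² × 48.4 = 0.5516 mW.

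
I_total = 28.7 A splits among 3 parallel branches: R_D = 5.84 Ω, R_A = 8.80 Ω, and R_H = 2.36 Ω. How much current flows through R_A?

I ≈ 4.60 A

Total conductance ΣG = 1/5.84 + 1/8.80 + 1/2.36 = 0.7086 (units of 1/Ω).
R_A takes the fraction G_k/ΣG = 0.1136/0.7086 = 0.1604, so I = 28.7 × 0.1604 = 4.603 A.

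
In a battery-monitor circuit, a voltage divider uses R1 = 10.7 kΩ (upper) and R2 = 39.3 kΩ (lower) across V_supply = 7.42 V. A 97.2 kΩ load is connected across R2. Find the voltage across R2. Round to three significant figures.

The load sits in parallel with R2, giving an effective lower resistance R2' = R2·R_L/(R2+R_L) = 27.99 kΩ.
Then V_out = V_supply · R2'/(R1 + R2') = 7.42 × 27.99/38.69 = 5.368 V.

V_out ≈ 5.37 V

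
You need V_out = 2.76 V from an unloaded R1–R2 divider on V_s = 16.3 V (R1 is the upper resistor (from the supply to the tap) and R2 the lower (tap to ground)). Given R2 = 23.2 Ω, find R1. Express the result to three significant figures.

R1 ≈ 114 Ω

The divider ratio is R2/(R1+R2) = 2.76/16.3 = 0.1693.
Rearranging, R1 = R2·(1−k)/k = 23.2 × 4.906 = 113.8 Ω.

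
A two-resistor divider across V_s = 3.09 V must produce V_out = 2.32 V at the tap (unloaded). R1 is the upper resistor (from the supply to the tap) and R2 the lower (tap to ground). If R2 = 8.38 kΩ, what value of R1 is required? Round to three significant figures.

R1 ≈ 2.78 kΩ

The divider ratio is R2/(R1+R2) = 2.32/3.09 = 0.7508.
So R1 = R2 · (V_s/V_out − 1) = 8.38 × (3.09/2.32 − 1) = 8.38 × 0.3319 = 2.781 kΩ.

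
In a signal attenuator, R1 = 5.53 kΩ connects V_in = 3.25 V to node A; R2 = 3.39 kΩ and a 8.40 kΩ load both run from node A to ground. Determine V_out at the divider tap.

V_out ≈ 0.988 V

The load sits in parallel with R2, giving an effective lower resistance R2' = R2·R_L/(R2+R_L) = 2.415 kΩ.
Now apply the divider: V_out = 3.25 × 0.3040 = 0.9880 V.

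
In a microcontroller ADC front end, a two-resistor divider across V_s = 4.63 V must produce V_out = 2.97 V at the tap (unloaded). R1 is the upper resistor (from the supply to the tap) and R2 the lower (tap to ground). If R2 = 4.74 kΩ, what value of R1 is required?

Required fraction k = V_out/V_s = 0.6415.
So R1 = R2 · (V_s/V_out − 1) = 4.74 × (4.63/2.97 − 1) = 4.74 × 0.5589 = 2.649 kΩ.

R1 ≈ 2.65 kΩ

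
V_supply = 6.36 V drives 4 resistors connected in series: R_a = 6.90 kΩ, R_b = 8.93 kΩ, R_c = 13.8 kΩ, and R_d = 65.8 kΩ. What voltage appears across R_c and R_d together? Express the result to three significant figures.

ΣR = 6.90 + 8.93 + 13.8 + 65.8 = 95.43 kΩ.
R_{R_c..R_d} = 13.8 + 65.8 = 79.60 kΩ.
V = V_supply · R/ΣR = 6.36 × 0.8341 = 5.305 V.

V ≈ 5.30 V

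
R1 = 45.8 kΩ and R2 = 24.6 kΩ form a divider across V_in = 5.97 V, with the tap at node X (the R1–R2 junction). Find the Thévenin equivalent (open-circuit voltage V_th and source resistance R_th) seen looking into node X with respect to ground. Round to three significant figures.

V_th ≈ 2.09 V, R_th ≈ 16.0 kΩ

With X open, the divider is unloaded: V_th = 5.97 × 24.6/70.40 = 2.086 V.
Looking into X with the source shorted: R_th = R1·R2/(R1+R2) = 45.80 × 24.6/70.40 = 16.00 kΩ.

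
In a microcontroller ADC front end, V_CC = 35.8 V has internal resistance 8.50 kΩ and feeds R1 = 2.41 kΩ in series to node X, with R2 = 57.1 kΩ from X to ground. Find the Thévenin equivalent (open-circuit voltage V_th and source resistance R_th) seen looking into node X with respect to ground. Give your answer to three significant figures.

R1' = 8.50 + 2.41 = 10.91 kΩ (source resistance + R1).
V_th is the unloaded tap voltage: V_CC · R2/(R1'+R2) = 35.8 × 0.8396 = 30.06 V.
With V_CC suppressed (replaced by a short), R_th = R1' ‖ R2 = (10.91 × 57.1)/(10.91 + 57.1) = 9.160 kΩ.

V_th ≈ 30.1 V, R_th ≈ 9.16 kΩ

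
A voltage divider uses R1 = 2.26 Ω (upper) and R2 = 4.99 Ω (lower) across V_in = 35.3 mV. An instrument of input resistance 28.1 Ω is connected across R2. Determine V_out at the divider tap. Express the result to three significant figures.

V_out ≈ 23.0 mV

R2 ‖ R_L = (4.99 × 28.1)/(4.99 + 28.1) = 4.238 Ω.
Then V_out = V_in · R2'/(R1 + R2') = 35.3 × 4.238/6.498 = 23.02 mV.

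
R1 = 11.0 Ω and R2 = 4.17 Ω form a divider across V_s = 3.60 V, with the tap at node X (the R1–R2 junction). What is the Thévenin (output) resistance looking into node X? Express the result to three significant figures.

R_th ≈ 3.02 Ω

Looking into X with the source shorted: R_th = R1·R2/(R1+R2) = 11.00 × 4.17/15.17 = 3.024 Ω.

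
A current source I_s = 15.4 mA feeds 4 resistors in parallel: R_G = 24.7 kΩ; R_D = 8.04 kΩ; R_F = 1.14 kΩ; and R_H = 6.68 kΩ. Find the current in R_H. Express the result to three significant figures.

I ≈ 1.93 mA

ΣG = 1/24.7 + 1/8.04 + 1/1.14 + 1/6.68 = 1.192.
R_H takes the fraction G_k/ΣG = 0.1497/1.192 = 0.1256, so I = 15.4 × 0.1256 = 1.934 mA.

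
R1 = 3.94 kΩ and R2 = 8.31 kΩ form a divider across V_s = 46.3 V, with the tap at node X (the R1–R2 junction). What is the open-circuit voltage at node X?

V_th ≈ 31.4 V

With X open, the divider is unloaded: V_th = 46.3 × 8.31/12.25 = 31.41 V.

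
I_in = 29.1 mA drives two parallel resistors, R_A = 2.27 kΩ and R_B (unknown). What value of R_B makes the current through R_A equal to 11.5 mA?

Two-branch current divider: I_A = I_in · R_B/(R_A + R_B).
11.5/29.1 = R_B/(R_A + R_B) → R_B = R_A · (0.3952)/(1 − 0.3952) = 2.27 × 0.6534 = 1.483 kΩ.

R_B ≈ 1.48 kΩ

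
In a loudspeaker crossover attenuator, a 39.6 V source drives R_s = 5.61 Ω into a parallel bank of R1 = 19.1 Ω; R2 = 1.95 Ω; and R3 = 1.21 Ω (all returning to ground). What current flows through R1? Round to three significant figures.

Combine the parallel branches: R_p = (1/19.1 + 1/1.95 + 1/1.21)⁻¹ = 0.7186 Ω.
Node voltage V_A = V_CC · R_p/(R_s + R_p) = 39.6 × 0.1135 = 4.496 V.
I(R1) = V_A / R1 = 4.496/19.1 = 0.2354 A.

I ≈ 0.235 A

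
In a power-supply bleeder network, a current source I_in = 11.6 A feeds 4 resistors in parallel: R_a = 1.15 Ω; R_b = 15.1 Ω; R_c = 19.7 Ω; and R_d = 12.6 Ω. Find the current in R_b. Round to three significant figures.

Conductances: ΣG = 1/1.15 + 1/15.1 + 1/19.7 + 1/12.6 = 1.066 (1/Ω).
By the current-divider rule, I = I_in · G_k/ΣG = 11.6 × 0.06213 = 0.7207 A.

I ≈ 0.721 A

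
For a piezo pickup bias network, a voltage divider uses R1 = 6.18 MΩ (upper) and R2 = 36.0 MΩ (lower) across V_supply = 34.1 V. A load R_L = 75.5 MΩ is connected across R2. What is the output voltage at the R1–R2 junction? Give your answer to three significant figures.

V_out ≈ 27.2 V

The load sits in parallel with R2, giving an effective lower resistance R2' = R2·R_L/(R2+R_L) = 24.38 MΩ.
Voltage divider with the loaded lower leg: V_out = 34.1 × 24.38/(6.18 + 24.38) = 34.1 × 0.7978 = 27.20 V.
(Unloaded it would be 29.1 V; the load pulls it down.)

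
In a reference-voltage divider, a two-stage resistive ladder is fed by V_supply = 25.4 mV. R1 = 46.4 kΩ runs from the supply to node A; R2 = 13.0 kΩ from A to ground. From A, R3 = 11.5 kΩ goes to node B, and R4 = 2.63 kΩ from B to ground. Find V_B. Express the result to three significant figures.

V_B ≈ 0.602 mV

Looking into the second stage from A: R3 + R4 = 14.13 kΩ appears in parallel with R2.
Effective lower resistance at A: R2 ‖ 14.13 = 6.771 kΩ.
First divider: V_A = V_supply · 6.771/(46.4 + 6.771) = 3.234 mV.
V_B = V_A × 0.1861 = 0.6020 mV.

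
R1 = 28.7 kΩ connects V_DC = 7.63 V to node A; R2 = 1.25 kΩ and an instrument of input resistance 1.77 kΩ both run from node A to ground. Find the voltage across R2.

V_out ≈ 0.190 V

First combine the lower leg with the load: R2 ‖ R_L = 0.7326 kΩ.
Then V_out = V_DC · R2'/(R1 + R2') = 7.63 × 0.7326/29.43 = 0.1899 V.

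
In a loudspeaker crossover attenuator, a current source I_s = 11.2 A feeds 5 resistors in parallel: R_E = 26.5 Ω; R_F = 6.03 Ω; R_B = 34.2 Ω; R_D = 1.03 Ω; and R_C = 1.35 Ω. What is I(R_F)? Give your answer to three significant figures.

I ≈ 0.955 A

Total conductance ΣG = 1/26.5 + 1/6.03 + 1/34.2 + 1/1.03 + 1/1.35 = 1.944 (units of 1/Ω).
R_F takes the fraction G_k/ΣG = 0.1658/1.944 = 0.08529, so I = 11.2 × 0.08529 = 0.9552 A.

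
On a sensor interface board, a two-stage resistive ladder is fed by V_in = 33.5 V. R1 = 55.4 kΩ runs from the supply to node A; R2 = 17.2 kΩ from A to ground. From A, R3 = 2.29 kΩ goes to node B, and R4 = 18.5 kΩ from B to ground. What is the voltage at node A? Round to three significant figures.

Node A sees R2 in parallel with the series input of stage 2, R3 + R4 = 20.79 kΩ.
R2 ‖ (R3+R4) = 9.413 kΩ.
V_A = 33.5 × 9.413/(55.4 + 9.413) = 4.865 V.

V_A ≈ 4.87 V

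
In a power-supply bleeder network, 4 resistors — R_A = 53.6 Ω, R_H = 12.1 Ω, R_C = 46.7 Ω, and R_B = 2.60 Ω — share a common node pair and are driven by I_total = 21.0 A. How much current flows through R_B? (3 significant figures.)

Conductances: ΣG = 1/53.6 + 1/12.1 + 1/46.7 + 1/2.60 = 0.5073 (1/Ω).
R_B takes the fraction G_k/ΣG = 0.3846/0.5073 = 0.7581, so I = 21.0 × 0.7581 = 15.92 A.

I ≈ 15.9 A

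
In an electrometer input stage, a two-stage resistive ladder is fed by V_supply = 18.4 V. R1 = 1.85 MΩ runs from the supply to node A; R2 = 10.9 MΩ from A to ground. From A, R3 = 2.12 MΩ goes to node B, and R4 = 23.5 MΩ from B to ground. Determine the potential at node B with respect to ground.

Node A sees R2 in parallel with the series input of stage 2, R3 + R4 = 25.62 MΩ.
Effective lower resistance at A: R2 ‖ 25.62 = 7.647 MΩ.
V_A = 18.4 × 7.647/(1.85 + 7.647) = 14.82 V.
Then the unloaded second divider: V_B = V_A × R4/(R3+R4) = 14.82 × 0.9173 = 13.59 V.

V_B ≈ 13.6 V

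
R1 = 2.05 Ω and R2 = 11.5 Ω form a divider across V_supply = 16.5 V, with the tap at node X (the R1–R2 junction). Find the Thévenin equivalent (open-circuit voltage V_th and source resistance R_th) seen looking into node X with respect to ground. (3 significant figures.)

Open-circuit (no load on X): V_th = V_supply · R2/(R1 + R2) = 16.5 × 11.5/(2.050 + 11.5) = 14.00 V.
With V_supply suppressed (replaced by a short), R_th = R1 ‖ R2 = (2.050 × 11.5)/(2.050 + 11.5) = 1.740 Ω.

V_th ≈ 14.0 V, R_th ≈ 1.74 Ω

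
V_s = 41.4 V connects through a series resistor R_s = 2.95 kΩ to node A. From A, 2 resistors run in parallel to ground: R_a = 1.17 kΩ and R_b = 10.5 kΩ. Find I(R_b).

Parallel bank: R_p = 1/(1/1.17 + 1/10.5) = 1.053 kΩ.
V_A = 41.4 × 1.053/4.003 = 10.89 V.
Branch current I = V_A/R_b = 10.89/10.5 = 1.037 mA.

I ≈ 1.04 mA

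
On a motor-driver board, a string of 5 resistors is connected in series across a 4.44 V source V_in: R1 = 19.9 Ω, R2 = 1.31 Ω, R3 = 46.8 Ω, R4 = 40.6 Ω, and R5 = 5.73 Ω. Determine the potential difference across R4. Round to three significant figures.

V ≈ 1.58 V

Total series resistance ΣR = 19.9 + 1.31 + 46.8 + 40.6 + 5.73 = 114.3 Ω.
V = V_in · R/ΣR = 4.44 × 0.3551 = 1.577 V.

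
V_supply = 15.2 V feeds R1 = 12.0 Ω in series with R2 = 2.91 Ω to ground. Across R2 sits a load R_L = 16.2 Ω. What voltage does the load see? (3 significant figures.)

The load sits in parallel with R2, giving an effective lower resistance R2' = R2·R_L/(R2+R_L) = 2.467 Ω.
Then V_out = V_supply · R2'/(R1 + R2') = 15.2 × 2.467/14.47 = 2.592 V.

V_out ≈ 2.59 V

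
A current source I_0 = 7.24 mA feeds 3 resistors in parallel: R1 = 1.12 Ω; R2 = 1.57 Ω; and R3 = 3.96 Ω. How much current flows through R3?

I ≈ 1.03 mA

ΣG = 1/1.12 + 1/1.57 + 1/3.96 = 1.782.
Current divider: I(R3) = I_0 · G_k/ΣG = 7.24 × (0.2525/1.782) = 7.24 × 0.1417 = 1.026 mA.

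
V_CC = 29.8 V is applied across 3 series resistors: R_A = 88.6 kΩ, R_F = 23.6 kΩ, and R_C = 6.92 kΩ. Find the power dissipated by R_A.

P ≈ 5.54 mW

The common current is I = 29.8/119.1 = 0.2502 mA.
V(R_A) = I·R = 22.16 V; P = V·I = 22.16 × 0.2502 = 5.545 mW.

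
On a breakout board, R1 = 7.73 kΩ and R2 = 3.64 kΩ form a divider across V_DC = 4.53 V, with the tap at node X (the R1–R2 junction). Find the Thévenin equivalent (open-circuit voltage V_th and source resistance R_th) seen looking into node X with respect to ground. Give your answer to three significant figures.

With X open, the divider is unloaded: V_th = 4.53 × 3.64/11.37 = 1.450 V.
With V_DC suppressed (replaced by a short), R_th = R1 ‖ R2 = (7.730 × 3.64)/(7.730 + 3.64) = 2.475 kΩ.

V_th ≈ 1.45 V, R_th ≈ 2.47 kΩ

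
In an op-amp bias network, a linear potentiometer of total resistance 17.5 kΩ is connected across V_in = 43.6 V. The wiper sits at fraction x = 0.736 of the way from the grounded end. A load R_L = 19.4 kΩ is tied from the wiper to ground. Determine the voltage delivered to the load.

Lower segment x·R_p = 12.88 kΩ; upper segment (1−x)·R_p = 4.620 kΩ.
(x·R_p) ‖ R_L = 7.741 kΩ.
V_out = 43.6 × 7.741/(4.620 + 7.741) = 27.30 V.

V_out ≈ 27.3 V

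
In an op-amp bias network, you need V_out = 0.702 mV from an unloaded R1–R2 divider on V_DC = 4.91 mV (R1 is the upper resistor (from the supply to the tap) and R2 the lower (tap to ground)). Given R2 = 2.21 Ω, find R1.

R1 ≈ 13.2 Ω

Required fraction k = V_out/V_DC = 0.1430.
Rearranging, R1 = R2·(1−k)/k = 2.21 × 5.994 = 13.25 Ω.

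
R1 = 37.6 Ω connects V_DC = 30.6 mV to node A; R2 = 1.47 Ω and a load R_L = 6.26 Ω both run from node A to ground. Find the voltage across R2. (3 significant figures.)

V_out ≈ 0.939 mV

R2 ‖ R_L = (1.47 × 6.26)/(1.47 + 6.26) = 1.190 Ω.
Then V_out = V_DC · R2'/(R1 + R2') = 30.6 × 1.190/38.79 = 0.9391 mV.
(Unloaded it would be 1.15 mV; the load pulls it down.)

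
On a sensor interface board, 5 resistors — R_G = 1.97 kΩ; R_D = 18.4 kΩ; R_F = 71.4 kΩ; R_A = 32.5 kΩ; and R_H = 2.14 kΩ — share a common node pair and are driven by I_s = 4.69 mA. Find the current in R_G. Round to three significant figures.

Conductances: ΣG = 1/1.97 + 1/18.4 + 1/71.4 + 1/32.5 + 1/2.14 = 1.074 (1/kΩ).
R_G takes the fraction G_k/ΣG = 0.5076/1.074 = 0.4726, so I = 4.69 × 0.4726 = 2.217 mA.

I ≈ 2.22 mA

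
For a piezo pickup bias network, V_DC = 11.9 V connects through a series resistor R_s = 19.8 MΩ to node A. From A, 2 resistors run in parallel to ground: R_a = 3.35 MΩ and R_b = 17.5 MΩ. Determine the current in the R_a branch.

Parallel bank: R_p = 1/(1/3.35 + 1/17.5) = 2.812 MΩ.
V_A = 11.9 × 2.812/22.61 = 1.480 V.
Branch current I = V_A/R_a = 1.480/3.35 = 0.4417 µA.

I ≈ 0.442 µA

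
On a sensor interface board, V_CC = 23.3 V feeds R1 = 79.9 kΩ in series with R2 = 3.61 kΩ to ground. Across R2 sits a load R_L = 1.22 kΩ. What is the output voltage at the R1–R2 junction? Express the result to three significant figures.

First combine the lower leg with the load: R2 ‖ R_L = 0.9118 kΩ.
Then V_out = V_CC · R2'/(R1 + R2') = 23.3 × 0.9118/80.81 = 0.2629 V.

V_out ≈ 0.263 V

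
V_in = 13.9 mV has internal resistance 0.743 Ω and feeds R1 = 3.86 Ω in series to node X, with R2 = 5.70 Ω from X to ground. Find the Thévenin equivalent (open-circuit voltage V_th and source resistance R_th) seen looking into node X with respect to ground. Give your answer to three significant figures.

V_th ≈ 7.69 mV, R_th ≈ 2.55 Ω

R1' = 0.743 + 3.86 = 4.603 Ω (source resistance + R1).
With X open, the divider is unloaded: V_th = 13.9 × 5.70/10.30 = 7.690 mV.
Zeroing V_in shorts the top of R1' to ground, so R_th = R1' ‖ R2 = 2.547 Ω.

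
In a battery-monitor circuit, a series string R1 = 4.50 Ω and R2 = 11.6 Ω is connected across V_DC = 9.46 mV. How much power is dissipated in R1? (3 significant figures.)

P ≈ 1.55 µW

ΣR = 16.10 Ω → I = 9.46/16.10 = 0.5876 mA.
V(R1) = I·R = 2.644 mV; P = V·I = 2.644 × 0.5876 = 1.554 µW.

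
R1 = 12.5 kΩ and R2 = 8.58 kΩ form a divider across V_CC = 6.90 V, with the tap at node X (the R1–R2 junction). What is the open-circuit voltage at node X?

Open-circuit (no load on X): V_th = V_CC · R2/(R1 + R2) = 6.90 × 8.58/(12.50 + 8.58) = 2.808 V.

V_th ≈ 2.81 V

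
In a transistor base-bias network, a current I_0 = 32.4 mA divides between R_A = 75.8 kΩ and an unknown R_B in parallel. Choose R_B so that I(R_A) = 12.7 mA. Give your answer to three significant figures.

R_B ≈ 48.9 kΩ

In a two-way split, I_A/I_0 = R_B/(R_A + R_B).
12.7/32.4 = R_B/(R_A + R_B) → R_B = R_A · (0.3920)/(1 − 0.3920) = 75.8 × 0.6447 = 48.87 kΩ.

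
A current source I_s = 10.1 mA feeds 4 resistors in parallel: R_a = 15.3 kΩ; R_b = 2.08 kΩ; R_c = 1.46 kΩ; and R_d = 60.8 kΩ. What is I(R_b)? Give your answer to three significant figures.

Total conductance ΣG = 1/15.3 + 1/2.08 + 1/1.46 + 1/60.8 = 1.248 (units of 1/kΩ).
R_b takes the fraction G_k/ΣG = 0.4808/1.248 = 0.3854, so I = 10.1 × 0.3854 = 3.892 mA.

I ≈ 3.89 mA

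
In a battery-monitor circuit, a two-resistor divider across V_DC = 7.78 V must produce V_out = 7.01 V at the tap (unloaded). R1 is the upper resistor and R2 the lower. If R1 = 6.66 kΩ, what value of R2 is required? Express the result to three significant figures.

The divider ratio is R2/(R1+R2) = 7.01/7.78 = 0.9010.
So R2 = R1 · V_out/(V_DC − V_out) = 6.66 × 7.01/(7.78 − 7.01) = 6.66 × 9.104 = 60.63 kΩ.

R2 ≈ 60.6 kΩ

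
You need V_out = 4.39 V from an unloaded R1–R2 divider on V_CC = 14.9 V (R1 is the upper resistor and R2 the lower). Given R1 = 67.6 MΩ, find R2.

R2 ≈ 28.2 MΩ

The divider ratio is R2/(R1+R2) = 4.39/14.9 = 0.2946.
Rearranging, R2 = R1·k/(1−k) = 67.6 × 0.4177 = 28.24 MΩ.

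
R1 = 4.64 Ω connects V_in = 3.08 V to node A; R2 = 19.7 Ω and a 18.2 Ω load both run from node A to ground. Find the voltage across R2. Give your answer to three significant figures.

First combine the lower leg with the load: R2 ‖ R_L = 9.460 Ω.
Then V_out = V_in · R2'/(R1 + R2') = 3.08 × 9.460/14.10 = 2.066 V.
(Unloaded it would be 2.49 V; the load pulls it down.)

V_out ≈ 2.07 V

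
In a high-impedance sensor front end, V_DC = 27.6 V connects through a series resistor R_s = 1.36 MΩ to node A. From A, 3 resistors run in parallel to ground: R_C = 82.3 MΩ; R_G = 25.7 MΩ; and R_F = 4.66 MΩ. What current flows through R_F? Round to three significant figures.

I ≈ 4.35 µA

Combine the parallel branches: R_p = (1/82.3 + 1/25.7 + 1/4.66)⁻¹ = 3.764 MΩ.
V_A = 27.6 × 3.764/5.124 = 20.27 V.
I(R_F) = V_A / R_F = 20.27/4.66 = 4.351 µA.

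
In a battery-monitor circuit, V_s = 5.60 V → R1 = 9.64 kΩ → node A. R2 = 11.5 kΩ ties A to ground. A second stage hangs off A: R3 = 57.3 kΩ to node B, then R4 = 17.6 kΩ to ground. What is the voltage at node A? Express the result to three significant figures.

The second stage (R3 + R4 = 74.90 kΩ) loads node A in parallel with R2.
R2 ‖ (R3+R4) = 9.969 kΩ.
V_A = 5.60 × 9.969/(9.64 + 9.969) = 2.847 V.

V_A ≈ 2.85 V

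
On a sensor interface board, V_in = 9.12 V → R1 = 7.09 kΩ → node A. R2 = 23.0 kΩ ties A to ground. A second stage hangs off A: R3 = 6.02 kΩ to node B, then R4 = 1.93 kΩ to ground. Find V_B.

Node A sees R2 in parallel with the series input of stage 2, R3 + R4 = 7.950 kΩ.
R2 ‖ (R3+R4) = 5.908 kΩ.
V_A = 9.12 × 5.908/(7.09 + 5.908) = 4.145 V.
V_B = V_A × 0.2428 = 1.006 V.

V_B ≈ 1.01 V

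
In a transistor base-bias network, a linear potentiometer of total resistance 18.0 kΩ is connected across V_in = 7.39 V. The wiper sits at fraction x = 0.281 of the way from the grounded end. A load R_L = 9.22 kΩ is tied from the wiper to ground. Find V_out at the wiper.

V_out ≈ 1.49 V

The pot divides into 12.94 kΩ above the wiper and 5.058 kΩ below.
(x·R_p) ‖ R_L = 3.266 kΩ.
Then V_out = V_in · 3.266/(12.94 + 3.266) = 1.489 V.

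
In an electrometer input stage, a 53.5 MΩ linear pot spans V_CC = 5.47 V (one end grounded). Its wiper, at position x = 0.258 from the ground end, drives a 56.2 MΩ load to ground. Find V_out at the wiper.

Split the track: R_lower = x·R_p = 13.80 MΩ, R_upper = (1−x)·R_p = 39.70 MΩ.
(x·R_p) ‖ R_L = 11.08 MΩ.
Loaded-divider output: V_out = 5.47 × 0.2182 = 1.194 V.

V_out ≈ 1.19 V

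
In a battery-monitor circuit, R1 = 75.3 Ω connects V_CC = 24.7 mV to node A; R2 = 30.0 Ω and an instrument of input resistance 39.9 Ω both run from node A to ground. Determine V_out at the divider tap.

First combine the lower leg with the load: R2 ‖ R_L = 17.12 Ω.
Then V_out = V_CC · R2'/(R1 + R2') = 24.7 × 17.12/92.42 = 4.576 mV.

V_out ≈ 4.58 mV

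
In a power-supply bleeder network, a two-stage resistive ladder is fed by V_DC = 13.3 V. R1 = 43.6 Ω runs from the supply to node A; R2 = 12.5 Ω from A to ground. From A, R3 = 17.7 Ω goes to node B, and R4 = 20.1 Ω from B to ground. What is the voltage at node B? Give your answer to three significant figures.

V_B ≈ 1.25 V

Node A sees R2 in parallel with the series input of stage 2, R3 + R4 = 37.80 Ω.
Effective lower resistance at A: R2 ‖ 37.80 = 9.394 Ω.
V_A = 13.3 × 9.394/(43.6 + 9.394) = 2.358 V.
Stage 2 is unloaded, so V_B = V_A · R4/(R3+R4) = 2.358 × 20.1/37.80 = 1.254 V.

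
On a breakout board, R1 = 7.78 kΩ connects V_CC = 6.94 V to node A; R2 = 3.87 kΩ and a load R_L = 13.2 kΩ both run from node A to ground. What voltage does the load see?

V_out ≈ 1.93 V

The load sits in parallel with R2, giving an effective lower resistance R2' = R2·R_L/(R2+R_L) = 2.993 kΩ.
Then V_out = V_CC · R2'/(R1 + R2') = 6.94 × 2.993/10.77 = 1.928 V.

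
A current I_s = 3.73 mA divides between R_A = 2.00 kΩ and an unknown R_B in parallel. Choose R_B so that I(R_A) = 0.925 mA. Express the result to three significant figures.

R_B ≈ 0.660 kΩ

Two-branch current divider: I_A = I_s · R_B/(R_A + R_B).
0.925/3.73 = R_B/(R_A + R_B) → R_B = R_A · (0.2480)/(1 − 0.2480) = 2.00 × 0.3298 = 0.6595 kΩ.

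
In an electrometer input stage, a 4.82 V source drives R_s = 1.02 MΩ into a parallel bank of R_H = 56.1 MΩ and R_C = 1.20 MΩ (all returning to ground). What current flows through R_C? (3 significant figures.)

I ≈ 2.15 µA

Parallel bank: R_p = 1/(1/56.1 + 1/1.20) = 1.175 MΩ.
V_A by voltage divider: V_A = 4.82 × 1.175/(1.02 + 1.175) = 2.580 V.
Branch current I = V_A/R_C = 2.580/1.20 = 2.150 µA.
(Equivalently: I_total = 2.196 µA, then current-divider fraction G_k/ΣG = 0.9791.)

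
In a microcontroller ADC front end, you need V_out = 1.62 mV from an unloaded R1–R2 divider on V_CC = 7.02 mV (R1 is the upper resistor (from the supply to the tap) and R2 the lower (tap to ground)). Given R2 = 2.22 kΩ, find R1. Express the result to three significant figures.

R1 ≈ 7.40 kΩ

V_out/V_CC = R2/(R1+R2) = 0.2308.
R1 = R2·(1/k − 1) = 2.22 × 3.333 = 7.400 kΩ.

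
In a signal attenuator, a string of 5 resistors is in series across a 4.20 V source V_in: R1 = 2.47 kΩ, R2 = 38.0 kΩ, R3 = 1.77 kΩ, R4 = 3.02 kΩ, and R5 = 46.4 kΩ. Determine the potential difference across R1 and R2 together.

V ≈ 1.85 V

ΣR = 2.47 + 38.0 + 1.77 + 3.02 + 46.4 = 91.66 kΩ.
R_{R1..R2} = 2.47 + 38.0 = 40.47 kΩ.
By the voltage-divider rule, V = 4.20 × 40.47/91.66 = 1.854 V.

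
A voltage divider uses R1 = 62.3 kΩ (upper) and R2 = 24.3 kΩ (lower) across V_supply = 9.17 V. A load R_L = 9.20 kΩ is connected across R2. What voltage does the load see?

First combine the lower leg with the load: R2 ‖ R_L = 6.673 kΩ.
Voltage divider with the loaded lower leg: V_out = 9.17 × 6.673/(62.3 + 6.673) = 9.17 × 0.09675 = 0.8872 V.

V_out ≈ 0.887 V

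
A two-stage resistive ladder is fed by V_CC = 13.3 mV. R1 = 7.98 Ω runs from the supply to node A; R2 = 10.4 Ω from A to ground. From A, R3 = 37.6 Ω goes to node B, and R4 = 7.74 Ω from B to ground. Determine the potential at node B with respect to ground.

V_B ≈ 1.17 mV

The second stage (R3 + R4 = 45.34 Ω) loads node A in parallel with R2.
R2 ‖ (R3+R4) = 8.460 Ω.
So V_A = 13.3 × 0.5146 = 6.844 mV.
V_B = V_A × 0.1707 = 1.168 mV.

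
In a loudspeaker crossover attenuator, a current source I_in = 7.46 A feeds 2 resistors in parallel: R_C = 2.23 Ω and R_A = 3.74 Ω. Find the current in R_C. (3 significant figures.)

I ≈ 4.67 A

Two-branch current divider: I_k = I_in · R_other/(R_1 + R_2).
So I = 7.46 × 3.74/5.970 = 4.673 A.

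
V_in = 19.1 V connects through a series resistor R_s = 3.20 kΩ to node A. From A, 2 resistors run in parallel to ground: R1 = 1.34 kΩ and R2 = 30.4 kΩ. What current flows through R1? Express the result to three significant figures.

Combine the parallel branches: R_p = (1/1.34 + 1/30.4)⁻¹ = 1.283 kΩ.
Node voltage V_A = V_in · R_p/(R_s + R_p) = 19.1 × 0.2863 = 5.468 V.
I(R1) = V_A / R1 = 5.468/1.34 = 4.080 mA.
(Check via current divider: I_total = 4.260 mA; share G_k/ΣG = 0.9578 → same result.)

I ≈ 4.08 mA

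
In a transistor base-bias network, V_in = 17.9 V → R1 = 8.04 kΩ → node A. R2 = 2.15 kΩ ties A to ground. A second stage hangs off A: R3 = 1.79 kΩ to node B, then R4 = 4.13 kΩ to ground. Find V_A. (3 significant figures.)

Node A sees R2 in parallel with the series input of stage 2, R3 + R4 = 5.920 kΩ.
R2 ‖ (R3+R4) = 1.577 kΩ.
So V_A = 17.9 × 0.1640 = 2.936 V.

V_A ≈ 2.94 V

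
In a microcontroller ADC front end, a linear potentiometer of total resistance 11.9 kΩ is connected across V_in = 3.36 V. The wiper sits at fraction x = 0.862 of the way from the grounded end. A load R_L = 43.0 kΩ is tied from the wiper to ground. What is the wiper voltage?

Lower segment x·R_p = 10.26 kΩ; upper segment (1−x)·R_p = 1.642 kΩ.
R_L loads the lower segment: effective lower R = 8.282 kΩ.
Loaded-divider output: V_out = 3.36 × 0.8345 = 2.804 V.
(Unloaded: V_out = x·V_in = 2.90 V.)

V_out ≈ 2.80 V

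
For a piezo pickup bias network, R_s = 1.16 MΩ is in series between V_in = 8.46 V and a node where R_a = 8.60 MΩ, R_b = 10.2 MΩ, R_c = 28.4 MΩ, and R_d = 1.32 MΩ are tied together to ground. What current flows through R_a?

I ≈ 0.454 µA

Combine the parallel branches: R_p = (1/8.60 + 1/10.2 + 1/28.4 + 1/1.32)⁻¹ = 0.9929 MΩ.
V_A = 8.46 × 0.9929/2.153 = 3.902 V.
Branch current I = V_A/R_a = 3.902/8.60 = 0.4537 µA.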